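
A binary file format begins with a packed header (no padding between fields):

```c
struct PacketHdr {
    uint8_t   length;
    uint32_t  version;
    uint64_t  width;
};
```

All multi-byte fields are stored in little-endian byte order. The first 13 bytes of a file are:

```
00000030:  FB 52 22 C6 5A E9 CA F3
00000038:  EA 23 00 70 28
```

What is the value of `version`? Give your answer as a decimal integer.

1522934354

`version` follows `length` (1 byte), so it starts at byte offset 1 and occupies 4 bytes.
Bytes at offsets 1..4: 52 22 C6 5A.
In little-endian order the low byte comes first in memory.
Reassemble most-significant byte first: 5A C6 22 52 → 0x5AC62252.
0x5AC62252 = 1522934354.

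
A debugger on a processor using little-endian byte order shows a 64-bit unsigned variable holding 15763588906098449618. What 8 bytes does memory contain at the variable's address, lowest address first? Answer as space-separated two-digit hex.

15763588906098449618 in hexadecimal, padded to 64 bits, is 0xDAC384974D495CD2.
Split into bytes (most-significant first): DA C3 84 97 4D 49 5C D2.
Little-endian stores the least-significant byte at the lowest address.
So at ascending addresses the bytes are D2 5C 49 4D 97 84 C3 DA.

D2 5C 49 4D 97 84 C3 DA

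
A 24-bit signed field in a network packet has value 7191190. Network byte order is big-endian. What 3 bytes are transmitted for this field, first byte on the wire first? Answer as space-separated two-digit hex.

7191190 in hexadecimal, padded to 24 bits, is 0x6DBA96.
Split into bytes (most-significant first): 6D BA 96.
Big-endian: lowest address holds the most-significant byte.
So the memory order matches the most-significant-first order: 6D BA 96.

6D BA 96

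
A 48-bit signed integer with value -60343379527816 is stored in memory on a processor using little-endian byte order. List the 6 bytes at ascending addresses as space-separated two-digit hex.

78 77 4C 36 1E C9

Two's complement of -60343379527816 in 48 bits: 60343379527816 = 0x36E1C9B38888; invert → 0xC91E364C7777; add 1 → 0xC91E364C7778.
Split into bytes (most-significant first): C9 1E 36 4C 77 78.
In little-endian order the low byte comes first in memory.
So at ascending addresses the bytes are 78 77 4C 36 1E C9.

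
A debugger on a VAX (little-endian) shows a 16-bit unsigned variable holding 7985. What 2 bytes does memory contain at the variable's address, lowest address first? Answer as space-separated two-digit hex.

7985 in hexadecimal, padded to 16 bits, is 0x1F31.
Split into bytes (most-significant first): 1F 31.
Little-endian: lowest address holds the least-significant byte.
So at ascending addresses the bytes are 31 1F.

31 1F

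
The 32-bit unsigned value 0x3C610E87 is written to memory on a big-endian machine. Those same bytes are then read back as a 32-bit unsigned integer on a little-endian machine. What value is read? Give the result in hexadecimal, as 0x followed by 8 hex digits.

Stored big-endian, the bytes at ascending addresses are 3C 61 0E 87.
Read back as little-endian, the first byte is least significant, giving 0x870E613C.

0x870E613C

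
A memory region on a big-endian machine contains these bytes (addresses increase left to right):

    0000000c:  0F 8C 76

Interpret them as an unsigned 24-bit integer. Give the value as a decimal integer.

Big-endian: lowest address holds the most-significant byte.
The bytes are already most-significant first: 0x0F8C76.
0x0F8C76 = 1018998.

1018998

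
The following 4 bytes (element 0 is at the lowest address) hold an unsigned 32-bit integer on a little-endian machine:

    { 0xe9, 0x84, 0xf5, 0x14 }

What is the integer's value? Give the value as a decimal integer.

Little-endian: lowest address holds the least-significant byte.
Reassemble most-significant byte first: 14 F5 84 E9 → 0x14F584E9.
0x14F584E9 = 351634665.

351634665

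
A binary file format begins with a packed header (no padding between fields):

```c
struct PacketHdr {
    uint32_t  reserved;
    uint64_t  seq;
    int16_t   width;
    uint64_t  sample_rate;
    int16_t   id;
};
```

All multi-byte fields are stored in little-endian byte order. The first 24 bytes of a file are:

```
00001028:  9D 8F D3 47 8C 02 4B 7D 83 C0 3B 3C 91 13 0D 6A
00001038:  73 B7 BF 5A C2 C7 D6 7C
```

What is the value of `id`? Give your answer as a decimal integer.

`id` follows `reserved` (4 B), `seq` (8 B), `width` (2 B), `sample_rate` (8 B), so it starts at offset 4 + 8 + 2 + 8 = 22 and occupies 2 bytes.
Bytes at offsets 22..23: D6 7C.
Little-endian: lowest address holds the least-significant byte.
Reassemble most-significant byte first: 7C D6 → 0x7CD6.
0x7CD6 = 31958.

31958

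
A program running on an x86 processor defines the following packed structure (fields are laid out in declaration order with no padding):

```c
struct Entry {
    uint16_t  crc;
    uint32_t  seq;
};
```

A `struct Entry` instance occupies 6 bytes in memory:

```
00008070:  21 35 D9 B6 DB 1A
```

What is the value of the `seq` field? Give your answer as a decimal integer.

450606809

`seq` follows `crc` (2 bytes), so it starts at byte offset 2 and occupies 4 bytes.
Bytes at offsets 2..5: D9 B6 DB 1A.
Little-endian stores the least-significant byte at the lowest address.
Reassemble most-significant byte first: 1A DB B6 D9 → 0x1ADBB6D9.
0x1ADBB6D9 = 450606809.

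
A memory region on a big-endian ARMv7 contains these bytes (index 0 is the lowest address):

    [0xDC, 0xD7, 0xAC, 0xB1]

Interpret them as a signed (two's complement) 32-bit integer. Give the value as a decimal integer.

Big-endian: lowest address holds the most-significant byte.
The bytes are already most-significant first: 0xDCD7ACB1.
Top bit is set, so as a signed 32-bit value this is 0xDCD7ACB1 − 2^32 = -589845327.

-589845327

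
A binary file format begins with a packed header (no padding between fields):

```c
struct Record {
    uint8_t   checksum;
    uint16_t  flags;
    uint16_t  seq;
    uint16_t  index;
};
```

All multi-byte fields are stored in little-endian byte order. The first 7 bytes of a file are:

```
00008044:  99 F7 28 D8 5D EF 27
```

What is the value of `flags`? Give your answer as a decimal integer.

10487

`flags` follows `checksum` (1 byte), so it starts at byte offset 1 and occupies 2 bytes.
Bytes at offsets 1..2: F7 28.
Little-endian stores the least-significant byte at the lowest address.
Reassemble most-significant byte first: 28 F7 → 0x28F7.
0x28F7 = 10487.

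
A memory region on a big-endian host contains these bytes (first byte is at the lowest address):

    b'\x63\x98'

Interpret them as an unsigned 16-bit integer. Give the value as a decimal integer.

Big-endian stores the most-significant byte at the lowest address.
The bytes are already most-significant first: 0x6398.
0x6398 = 25496.

25496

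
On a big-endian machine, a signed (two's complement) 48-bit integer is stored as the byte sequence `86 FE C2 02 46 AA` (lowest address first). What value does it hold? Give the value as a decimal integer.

Big-endian: lowest address holds the most-significant byte.
The bytes are already most-significant first: 0x86FEC20246AA.
Top bit is set, so as a signed 48-bit value this is 0x86FEC20246AA − 2^48 = -133046241966422.

-133046241966422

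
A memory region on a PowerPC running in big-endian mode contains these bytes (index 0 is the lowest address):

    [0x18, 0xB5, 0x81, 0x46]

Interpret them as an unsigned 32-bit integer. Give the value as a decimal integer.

414548294

Big-endian: lowest address holds the most-significant byte.
The bytes are already most-significant first: 0x18B58146.
0x18B58146 = 414548294.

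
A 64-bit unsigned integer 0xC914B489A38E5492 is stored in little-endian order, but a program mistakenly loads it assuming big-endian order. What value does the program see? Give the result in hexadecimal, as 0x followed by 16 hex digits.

0x92548EA389B414C9

Stored little-endian, the bytes at ascending addresses are 92 54 8E A3 89 B4 14 C9.
Read back as big-endian, the last byte is least significant, giving 0x92548EA389B414C9.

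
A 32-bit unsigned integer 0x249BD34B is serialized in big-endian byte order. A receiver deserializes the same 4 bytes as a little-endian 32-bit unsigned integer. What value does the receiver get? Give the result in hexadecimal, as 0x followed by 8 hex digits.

Stored big-endian, the bytes at ascending addresses are 24 9B D3 4B.
Read back as little-endian, the first byte is least significant, giving 0x4BD39B24.

0x4BD39B24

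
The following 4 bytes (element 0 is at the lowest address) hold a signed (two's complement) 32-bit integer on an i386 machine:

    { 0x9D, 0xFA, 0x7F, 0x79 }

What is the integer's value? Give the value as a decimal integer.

Little-endian: lowest address holds the least-significant byte.
Reassemble most-significant byte first: 79 7F FA 9D → 0x797FFA9D.
0x797FFA9D = 2038430365.

2038430365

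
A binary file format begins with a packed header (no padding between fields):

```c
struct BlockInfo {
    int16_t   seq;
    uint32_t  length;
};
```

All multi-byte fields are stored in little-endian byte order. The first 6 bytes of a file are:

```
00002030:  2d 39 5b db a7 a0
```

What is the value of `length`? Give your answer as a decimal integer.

`length` follows `seq` (2 bytes), so it starts at byte offset 2 and occupies 4 bytes.
Bytes at offsets 2..5: 5B DB A7 A0.
Little-endian: lowest address holds the least-significant byte.
Reassemble most-significant byte first: A0 A7 DB 5B → 0xA0A7DB5B.
0xA0A7DB5B = 2695355227.

2695355227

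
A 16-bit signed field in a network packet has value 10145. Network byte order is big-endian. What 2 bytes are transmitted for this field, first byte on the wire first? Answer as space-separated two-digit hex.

10145 in hexadecimal, padded to 16 bits, is 0x27A1.
Split into bytes (most-significant first): 27 A1.
In big-endian order the high byte comes first in memory.
So the memory order matches the most-significant-first order: 27 A1.

27 A1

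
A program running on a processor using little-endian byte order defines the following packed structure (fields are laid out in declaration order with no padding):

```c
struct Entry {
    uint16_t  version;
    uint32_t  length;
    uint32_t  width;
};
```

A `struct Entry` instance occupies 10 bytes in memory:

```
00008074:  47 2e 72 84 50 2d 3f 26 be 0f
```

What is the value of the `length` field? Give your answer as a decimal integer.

`length` follows `version` (2 bytes), so it starts at byte offset 2 and occupies 4 bytes.
Bytes at offsets 2..5: 72 84 50 2D.
Little-endian: lowest address holds the least-significant byte.
Reassemble most-significant byte first: 2D 50 84 72 → 0x2D508472.
0x2D508472 = 760251506.

760251506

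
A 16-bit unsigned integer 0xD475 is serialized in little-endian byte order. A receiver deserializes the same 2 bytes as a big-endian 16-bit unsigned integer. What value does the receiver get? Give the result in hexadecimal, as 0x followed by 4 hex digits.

0x75D4

Stored little-endian, the bytes at ascending addresses are 75 D4.
Read back as big-endian, the last byte is least significant, giving 0x75D4.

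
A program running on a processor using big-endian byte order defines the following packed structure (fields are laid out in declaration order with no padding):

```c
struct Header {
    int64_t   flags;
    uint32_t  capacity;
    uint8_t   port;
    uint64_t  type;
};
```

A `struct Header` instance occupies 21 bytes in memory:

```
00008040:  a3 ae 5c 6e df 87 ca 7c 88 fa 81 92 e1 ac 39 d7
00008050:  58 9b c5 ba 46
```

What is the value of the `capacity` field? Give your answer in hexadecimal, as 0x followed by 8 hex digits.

0x88FA8192

`capacity` follows `flags` (8 bytes), so it starts at byte offset 8 and occupies 4 bytes.
Bytes at offsets 8..11: 88 FA 81 92.
Big-endian stores the most-significant byte at the lowest address.
The bytes are already most-significant first: 0x88FA8192.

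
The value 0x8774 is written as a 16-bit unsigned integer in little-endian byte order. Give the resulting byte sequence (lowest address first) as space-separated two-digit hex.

Split into bytes (most-significant first): 87 74.
Little-endian stores the least-significant byte at the lowest address.
So at ascending addresses the bytes are 74 87.

74 87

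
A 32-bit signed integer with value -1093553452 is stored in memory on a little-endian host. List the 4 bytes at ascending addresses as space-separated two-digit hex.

Two's complement of -1093553452 in 32 bits: 1093553452 = 0x412E4D2C; invert → 0xBED1B2D3; add 1 → 0xBED1B2D4.
Split into bytes (most-significant first): BE D1 B2 D4.
Little-endian stores the least-significant byte at the lowest address.
So at ascending addresses the bytes are D4 B2 D1 BE.

D4 B2 D1 BE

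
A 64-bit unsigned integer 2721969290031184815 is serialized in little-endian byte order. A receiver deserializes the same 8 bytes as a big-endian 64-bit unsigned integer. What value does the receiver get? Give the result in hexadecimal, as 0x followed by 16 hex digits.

2721969290031184815 in 64-bit hexadecimal is 0x25C660A5CDD4BBAF.
Stored little-endian, the bytes at ascending addresses are AF BB D4 CD A5 60 C6 25.
Read back as big-endian, the last byte is least significant, giving 0xAFBBD4CDA560C625.

0xAFBBD4CDA560C625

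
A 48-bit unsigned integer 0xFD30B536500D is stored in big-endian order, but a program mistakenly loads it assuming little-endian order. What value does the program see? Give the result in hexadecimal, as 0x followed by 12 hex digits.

Stored big-endian, the bytes at ascending addresses are FD 30 B5 36 50 0D.
Read back as little-endian, the first byte is least significant, giving 0x0D5036B530FD.

0x0D5036B530FD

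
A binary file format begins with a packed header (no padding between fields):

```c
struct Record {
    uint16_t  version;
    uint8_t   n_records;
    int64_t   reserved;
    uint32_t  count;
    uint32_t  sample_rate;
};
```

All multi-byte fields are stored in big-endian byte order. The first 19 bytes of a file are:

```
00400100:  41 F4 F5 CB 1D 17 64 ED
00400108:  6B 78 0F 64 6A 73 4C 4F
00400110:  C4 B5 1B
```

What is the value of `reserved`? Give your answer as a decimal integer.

-3810863987438159857

`reserved` follows `version` (2 B), `n_records` (1 B), so it starts at offset 2 + 1 = 3 and occupies 8 bytes.
Bytes at offsets 3..10: CB 1D 17 64 ED 6B 78 0F.
Big-endian: lowest address holds the most-significant byte.
The bytes are already most-significant first: 0xCB1D1764ED6B780F.
Top bit is set, so as a signed 64-bit value this is 0xCB1D1764ED6B780F − 2^64 = -3810863987438159857.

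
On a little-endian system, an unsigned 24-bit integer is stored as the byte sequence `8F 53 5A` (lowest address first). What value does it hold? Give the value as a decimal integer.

In little-endian order the low byte comes first in memory.
Reassemble most-significant byte first: 5A 53 8F → 0x5A538F.
0x5A538F = 5919631.

5919631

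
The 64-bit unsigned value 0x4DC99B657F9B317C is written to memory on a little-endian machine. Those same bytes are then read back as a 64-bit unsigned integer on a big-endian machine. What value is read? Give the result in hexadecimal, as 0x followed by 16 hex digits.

Stored little-endian, the bytes at ascending addresses are 7C 31 9B 7F 65 9B C9 4D.
Read back as big-endian, the last byte is least significant, giving 0x7C319B7F659BC94D.

0x7C319B7F659BC94D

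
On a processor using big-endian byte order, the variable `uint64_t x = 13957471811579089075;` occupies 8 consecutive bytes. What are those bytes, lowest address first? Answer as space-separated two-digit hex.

13957471811579089075 in hexadecimal, padded to 64 bits, is 0xC1B2E6A9ABB310B3.
Split into bytes (most-significant first): C1 B2 E6 A9 AB B3 10 B3.
Big-endian stores the most-significant byte at the lowest address.
So the memory order matches the most-significant-first order: C1 B2 E6 A9 AB B3 10 B3.

C1 B2 E6 A9 AB B3 10 B3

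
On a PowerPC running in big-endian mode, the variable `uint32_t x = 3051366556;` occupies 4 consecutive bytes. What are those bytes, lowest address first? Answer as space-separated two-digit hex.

B5 E0 28 9C

3051366556 in hexadecimal, padded to 32 bits, is 0xB5E0289C.
Split into bytes (most-significant first): B5 E0 28 9C.
Big-endian: lowest address holds the most-significant byte.
So the memory order matches the most-significant-first order: B5 E0 28 9C.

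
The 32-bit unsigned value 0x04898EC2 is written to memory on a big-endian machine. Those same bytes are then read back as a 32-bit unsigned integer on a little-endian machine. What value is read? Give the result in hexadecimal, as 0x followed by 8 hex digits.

Stored big-endian, the bytes at ascending addresses are 04 89 8E C2.
Read back as little-endian, the first byte is least significant, giving 0xC28E8904.

0xC28E8904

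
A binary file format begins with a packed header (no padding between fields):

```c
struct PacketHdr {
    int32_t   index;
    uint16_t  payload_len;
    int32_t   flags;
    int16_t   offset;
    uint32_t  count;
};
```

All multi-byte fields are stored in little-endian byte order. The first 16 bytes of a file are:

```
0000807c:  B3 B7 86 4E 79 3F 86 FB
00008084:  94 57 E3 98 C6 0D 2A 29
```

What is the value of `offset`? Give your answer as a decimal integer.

`offset` follows `index` (4 B), `payload_len` (2 B), `flags` (4 B), so it starts at offset 4 + 2 + 4 = 10 and occupies 2 bytes.
Bytes at offsets 10..11: E3 98.
In little-endian order the low byte comes first in memory.
Reassemble most-significant byte first: 98 E3 → 0x98E3.
Top bit is set, so as a signed 16-bit value this is 0x98E3 − 2^16 = -26397.

-26397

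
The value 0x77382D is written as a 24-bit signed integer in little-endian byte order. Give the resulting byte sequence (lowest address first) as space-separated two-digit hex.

Split into bytes (most-significant first): 77 38 2D.
In little-endian order the low byte comes first in memory.
So at ascending addresses the bytes are 2D 38 77.

2D 38 77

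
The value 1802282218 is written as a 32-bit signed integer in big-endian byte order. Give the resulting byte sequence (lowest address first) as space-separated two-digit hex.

6B 6C A4 EA

1802282218 in hexadecimal, padded to 32 bits, is 0x6B6CA4EA.
Split into bytes (most-significant first): 6B 6C A4 EA.
Big-endian stores the most-significant byte at the lowest address.
So the memory order matches the most-significant-first order: 6B 6C A4 EA.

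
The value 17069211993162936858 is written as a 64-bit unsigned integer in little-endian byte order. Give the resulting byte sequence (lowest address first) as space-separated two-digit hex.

1A 72 50 08 DF 05 E2 EC

17069211993162936858 in hexadecimal, padded to 64 bits, is 0xECE205DF0850721A.
Split into bytes (most-significant first): EC E2 05 DF 08 50 72 1A.
In little-endian order the low byte comes first in memory.
So at ascending addresses the bytes are 1A 72 50 08 DF 05 E2 EC.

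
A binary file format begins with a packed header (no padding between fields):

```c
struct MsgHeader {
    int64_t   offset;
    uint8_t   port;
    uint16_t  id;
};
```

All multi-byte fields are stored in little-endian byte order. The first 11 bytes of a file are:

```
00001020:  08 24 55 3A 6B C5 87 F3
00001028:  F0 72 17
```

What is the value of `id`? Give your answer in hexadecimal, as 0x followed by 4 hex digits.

`id` follows `offset` (8 B), `port` (1 B), so it starts at offset 8 + 1 = 9 and occupies 2 bytes.
Bytes at offsets 9..10: 72 17.
Little-endian: lowest address holds the least-significant byte.
Reassemble most-significant byte first: 17 72 → 0x1772.

0x1772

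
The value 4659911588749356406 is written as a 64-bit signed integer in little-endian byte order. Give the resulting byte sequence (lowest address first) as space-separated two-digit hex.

4659911588749356406 in hexadecimal, padded to 64 bits, is 0x40AB54E69421AD76.
Split into bytes (most-significant first): 40 AB 54 E6 94 21 AD 76.
In little-endian order the low byte comes first in memory.
So at ascending addresses the bytes are 76 AD 21 94 E6 54 AB 40.

76 AD 21 94 E6 54 AB 40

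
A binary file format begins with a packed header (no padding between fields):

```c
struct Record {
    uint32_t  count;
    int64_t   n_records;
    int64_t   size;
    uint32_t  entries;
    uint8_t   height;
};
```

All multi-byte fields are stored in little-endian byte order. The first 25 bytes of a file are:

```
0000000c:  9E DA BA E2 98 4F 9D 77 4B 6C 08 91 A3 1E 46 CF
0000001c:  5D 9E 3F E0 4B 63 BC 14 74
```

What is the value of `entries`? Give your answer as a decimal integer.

`entries` follows `count` (4 B), `n_records` (8 B), `size` (8 B), so it starts at offset 4 + 8 + 8 = 20 and occupies 4 bytes.
Bytes at offsets 20..23: 4B 63 BC 14.
Little-endian stores the least-significant byte at the lowest address.
Reassemble most-significant byte first: 14 BC 63 4B → 0x14BC634B.
0x14BC634B = 347890507.

347890507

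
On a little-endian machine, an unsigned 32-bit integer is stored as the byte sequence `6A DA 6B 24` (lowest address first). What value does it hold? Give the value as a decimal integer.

Little-endian: lowest address holds the least-significant byte.
Reassemble most-significant byte first: 24 6B DA 6A → 0x246BDA6A.
0x246BDA6A = 611048042.

611048042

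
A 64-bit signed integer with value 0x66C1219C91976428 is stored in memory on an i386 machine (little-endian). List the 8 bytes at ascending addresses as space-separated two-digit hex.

Split into bytes (most-significant first): 66 C1 21 9C 91 97 64 28.
Little-endian: lowest address holds the least-significant byte.
So at ascending addresses the bytes are 28 64 97 91 9C 21 C1 66.

28 64 97 91 9C 21 C1 66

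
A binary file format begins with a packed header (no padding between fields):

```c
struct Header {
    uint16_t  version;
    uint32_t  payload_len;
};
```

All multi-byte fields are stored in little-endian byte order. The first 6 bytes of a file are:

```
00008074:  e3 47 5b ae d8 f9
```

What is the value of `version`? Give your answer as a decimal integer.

`version` is the first field, at byte offset 0, occupying 2 bytes.
Bytes at offsets 0..1: E3 47.
Little-endian stores the least-significant byte at the lowest address.
Reassemble most-significant byte first: 47 E3 → 0x47E3.
0x47E3 = 18403.

18403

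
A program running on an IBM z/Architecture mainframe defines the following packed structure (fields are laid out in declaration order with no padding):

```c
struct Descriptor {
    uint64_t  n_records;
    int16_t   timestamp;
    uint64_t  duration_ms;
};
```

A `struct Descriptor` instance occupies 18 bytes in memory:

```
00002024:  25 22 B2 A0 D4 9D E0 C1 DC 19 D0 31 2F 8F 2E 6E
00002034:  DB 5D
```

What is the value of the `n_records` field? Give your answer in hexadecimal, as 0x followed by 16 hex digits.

`n_records` is the first field, at byte offset 0, occupying 8 bytes.
Bytes at offsets 0..7: 25 22 B2 A0 D4 9D E0 C1.
In big-endian order the high byte comes first in memory.
The bytes are already most-significant first: 0x2522B2A0D49DE0C1.

0x2522B2A0D49DE0C1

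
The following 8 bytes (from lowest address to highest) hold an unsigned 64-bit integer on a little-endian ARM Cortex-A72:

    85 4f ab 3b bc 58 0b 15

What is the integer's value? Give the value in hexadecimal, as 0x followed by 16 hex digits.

0x150B58BC3BAB4F85

Little-endian: lowest address holds the least-significant byte.
Reassemble most-significant byte first: 15 0B 58 BC 3B AB 4F 85 → 0x150B58BC3BAB4F85.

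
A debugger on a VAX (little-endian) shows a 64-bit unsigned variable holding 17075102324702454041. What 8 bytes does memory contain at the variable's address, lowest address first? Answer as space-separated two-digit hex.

19 21 56 B7 18 F3 F6 EC

17075102324702454041 in hexadecimal, padded to 64 bits, is 0xECF6F318B7562119.
Split into bytes (most-significant first): EC F6 F3 18 B7 56 21 19.
Little-endian stores the least-significant byte at the lowest address.
So at ascending addresses the bytes are 19 21 56 B7 18 F3 F6 EC.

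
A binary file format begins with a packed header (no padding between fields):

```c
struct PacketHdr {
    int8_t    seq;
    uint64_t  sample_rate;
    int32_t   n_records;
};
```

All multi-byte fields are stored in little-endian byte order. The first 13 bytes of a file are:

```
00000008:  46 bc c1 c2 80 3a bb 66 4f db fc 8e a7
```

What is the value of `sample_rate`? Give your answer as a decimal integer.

5721466236563538364

`sample_rate` follows `seq` (1 byte), so it starts at byte offset 1 and occupies 8 bytes.
Bytes at offsets 1..8: BC C1 C2 80 3A BB 66 4F.
Little-endian stores the least-significant byte at the lowest address.
Reassemble most-significant byte first: 4F 66 BB 3A 80 C2 C1 BC → 0x4F66BB3A80C2C1BC.
0x4F66BB3A80C2C1BC = 5721466236563538364.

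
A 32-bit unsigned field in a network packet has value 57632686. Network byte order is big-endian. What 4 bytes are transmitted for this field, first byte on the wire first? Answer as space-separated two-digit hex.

03 6F 67 AE

57632686 in hexadecimal, padded to 32 bits, is 0x036F67AE.
Split into bytes (most-significant first): 03 6F 67 AE.
Big-endian: lowest address holds the most-significant byte.
So the memory order matches the most-significant-first order: 03 6F 67 AE.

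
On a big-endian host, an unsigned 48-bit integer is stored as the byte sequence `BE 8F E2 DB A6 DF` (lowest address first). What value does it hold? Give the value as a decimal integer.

209525195646687

In big-endian order the high byte comes first in memory.
The bytes are already most-significant first: 0xBE8FE2DBA6DF.
0xBE8FE2DBA6DF = 209525195646687.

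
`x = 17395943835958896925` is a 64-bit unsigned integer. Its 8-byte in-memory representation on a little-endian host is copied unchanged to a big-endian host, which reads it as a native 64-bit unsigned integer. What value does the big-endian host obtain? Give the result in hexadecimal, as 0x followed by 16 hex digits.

17395943835958896925 in 64-bit hexadecimal is 0xF16ACEC04AF9E91D.
Stored little-endian, the bytes at ascending addresses are 1D E9 F9 4A C0 CE 6A F1.
Read back as big-endian, the last byte is least significant, giving 0x1DE9F94AC0CE6AF1.

0x1DE9F94AC0CE6AF1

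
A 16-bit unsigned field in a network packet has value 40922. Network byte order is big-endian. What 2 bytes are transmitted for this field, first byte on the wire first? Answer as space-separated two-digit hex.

9F DA

40922 in hexadecimal, padded to 16 bits, is 0x9FDA.
Split into bytes (most-significant first): 9F DA.
Big-endian stores the most-significant byte at the lowest address.
So the memory order matches the most-significant-first order: 9F DA.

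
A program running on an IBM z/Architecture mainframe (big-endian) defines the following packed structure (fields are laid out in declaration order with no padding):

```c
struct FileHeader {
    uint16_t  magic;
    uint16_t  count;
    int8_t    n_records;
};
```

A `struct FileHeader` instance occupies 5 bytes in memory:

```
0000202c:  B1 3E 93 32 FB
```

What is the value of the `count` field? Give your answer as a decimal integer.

`count` follows `magic` (2 bytes), so it starts at byte offset 2 and occupies 2 bytes.
Bytes at offsets 2..3: 93 32.
Big-endian stores the most-significant byte at the lowest address.
The bytes are already most-significant first: 0x9332.
0x9332 = 37682.

37682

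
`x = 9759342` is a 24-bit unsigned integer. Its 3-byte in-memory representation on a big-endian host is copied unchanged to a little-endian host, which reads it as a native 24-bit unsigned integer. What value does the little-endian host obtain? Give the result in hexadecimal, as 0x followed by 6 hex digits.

0x6EEA94

9759342 in 24-bit hexadecimal is 0x94EA6E.
Stored big-endian, the bytes at ascending addresses are 94 EA 6E.
Read back as little-endian, the first byte is least significant, giving 0x6EEA94.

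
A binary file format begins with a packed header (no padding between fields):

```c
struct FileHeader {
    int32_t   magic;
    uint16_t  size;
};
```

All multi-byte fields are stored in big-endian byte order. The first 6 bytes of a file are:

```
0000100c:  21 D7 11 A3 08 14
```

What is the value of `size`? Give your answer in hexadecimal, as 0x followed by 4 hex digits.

`size` follows `magic` (4 bytes), so it starts at byte offset 4 and occupies 2 bytes.
Bytes at offsets 4..5: 08 14.
Big-endian stores the most-significant byte at the lowest address.
The bytes are already most-significant first: 0x0814.

0x0814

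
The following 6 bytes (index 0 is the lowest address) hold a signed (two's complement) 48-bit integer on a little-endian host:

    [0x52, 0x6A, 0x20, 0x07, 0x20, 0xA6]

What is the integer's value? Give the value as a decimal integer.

Little-endian stores the least-significant byte at the lowest address.
Reassemble most-significant byte first: A6 20 07 20 6A 52 → 0xA62007206A52.
Top bit is set, so as a signed 48-bit value this is 0xA62007206A52 − 2^48 = -98818487981486.

-98818487981486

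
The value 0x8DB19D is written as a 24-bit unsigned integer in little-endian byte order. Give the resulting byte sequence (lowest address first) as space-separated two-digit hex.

Split into bytes (most-significant first): 8D B1 9D.
In little-endian order the low byte comes first in memory.
So at ascending addresses the bytes are 9D B1 8D.

9D B1 8D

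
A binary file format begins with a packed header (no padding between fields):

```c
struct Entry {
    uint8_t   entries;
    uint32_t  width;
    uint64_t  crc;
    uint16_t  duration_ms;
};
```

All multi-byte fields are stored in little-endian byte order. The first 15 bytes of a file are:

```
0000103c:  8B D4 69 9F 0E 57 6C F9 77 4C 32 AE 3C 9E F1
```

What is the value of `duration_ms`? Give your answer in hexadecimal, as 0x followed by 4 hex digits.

`duration_ms` follows `entries` (1 B), `width` (4 B), `crc` (8 B), so it starts at offset 1 + 4 + 8 = 13 and occupies 2 bytes.
Bytes at offsets 13..14: 9E F1.
Little-endian stores the least-significant byte at the lowest address.
Reassemble most-significant byte first: F1 9E → 0xF19E.

0xF19E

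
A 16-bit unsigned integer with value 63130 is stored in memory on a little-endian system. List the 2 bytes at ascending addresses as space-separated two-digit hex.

63130 in hexadecimal, padded to 16 bits, is 0xF69A.
Split into bytes (most-significant first): F6 9A.
Little-endian: lowest address holds the least-significant byte.
So at ascending addresses the bytes are 9A F6.

9A F6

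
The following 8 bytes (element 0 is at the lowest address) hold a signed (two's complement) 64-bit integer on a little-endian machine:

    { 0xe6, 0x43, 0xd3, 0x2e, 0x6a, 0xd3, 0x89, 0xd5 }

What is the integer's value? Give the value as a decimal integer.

In little-endian order the low byte comes first in memory.
Reassemble most-significant byte first: D5 89 D3 6A 2E D3 43 E6 → 0xD589D36A2ED343E6.
Top bit is set, so as a signed 64-bit value this is 0xD589D36A2ED343E6 − 2^64 = -3059682018815949850.

-3059682018815949850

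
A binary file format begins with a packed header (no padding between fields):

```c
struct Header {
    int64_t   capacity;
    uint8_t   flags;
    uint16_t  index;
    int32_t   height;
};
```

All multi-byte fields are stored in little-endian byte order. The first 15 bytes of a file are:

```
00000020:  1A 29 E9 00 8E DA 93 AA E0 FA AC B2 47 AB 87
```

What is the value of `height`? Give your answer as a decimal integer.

`height` follows `capacity` (8 B), `flags` (1 B), `index` (2 B), so it starts at offset 8 + 1 + 2 = 11 and occupies 4 bytes.
Bytes at offsets 11..14: B2 47 AB 87.
Little-endian stores the least-significant byte at the lowest address.
Reassemble most-significant byte first: 87 AB 47 B2 → 0x87AB47B2.
Top bit is set, so as a signed 32-bit value this is 0x87AB47B2 − 2^32 = -2018818126.

-2018818126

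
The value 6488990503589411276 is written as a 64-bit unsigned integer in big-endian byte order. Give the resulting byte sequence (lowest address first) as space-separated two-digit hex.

6488990503589411276 in hexadecimal, padded to 64 bits, is 0x5A0D867B9D5479CC.
Split into bytes (most-significant first): 5A 0D 86 7B 9D 54 79 CC.
Big-endian: lowest address holds the most-significant byte.
So the memory order matches the most-significant-first order: 5A 0D 86 7B 9D 54 79 CC.

5A 0D 86 7B 9D 54 79 CC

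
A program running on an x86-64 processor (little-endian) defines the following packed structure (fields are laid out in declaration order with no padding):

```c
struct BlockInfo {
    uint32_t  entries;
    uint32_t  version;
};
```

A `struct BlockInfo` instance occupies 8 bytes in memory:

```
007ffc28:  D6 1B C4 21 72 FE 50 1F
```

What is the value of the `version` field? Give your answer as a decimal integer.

525401714

`version` follows `entries` (4 bytes), so it starts at byte offset 4 and occupies 4 bytes.
Bytes at offsets 4..7: 72 FE 50 1F.
Little-endian: lowest address holds the least-significant byte.
Reassemble most-significant byte first: 1F 50 FE 72 → 0x1F50FE72.
0x1F50FE72 = 525401714.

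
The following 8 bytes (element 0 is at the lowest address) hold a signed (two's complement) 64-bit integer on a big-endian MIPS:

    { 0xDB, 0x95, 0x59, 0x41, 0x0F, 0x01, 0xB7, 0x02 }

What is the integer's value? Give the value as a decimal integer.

Big-endian stores the most-significant byte at the lowest address.
The bytes are already most-significant first: 0xDB9559410F01B702.
Top bit is set, so as a signed 64-bit value this is 0xDB9559410F01B702 − 2^64 = -2624093071913928958.

-2624093071913928958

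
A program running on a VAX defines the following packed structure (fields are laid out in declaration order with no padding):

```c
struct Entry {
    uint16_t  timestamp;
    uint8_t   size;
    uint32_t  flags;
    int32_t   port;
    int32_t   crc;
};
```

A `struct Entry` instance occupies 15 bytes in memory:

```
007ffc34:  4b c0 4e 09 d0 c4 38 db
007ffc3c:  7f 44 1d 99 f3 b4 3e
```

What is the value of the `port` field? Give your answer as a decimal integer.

491028443

`port` follows `timestamp` (2 B), `size` (1 B), `flags` (4 B), so it starts at offset 2 + 1 + 4 = 7 and occupies 4 bytes.
Bytes at offsets 7..10: DB 7F 44 1D.
Little-endian stores the least-significant byte at the lowest address.
Reassemble most-significant byte first: 1D 44 7F DB → 0x1D447FDB.
0x1D447FDB = 491028443.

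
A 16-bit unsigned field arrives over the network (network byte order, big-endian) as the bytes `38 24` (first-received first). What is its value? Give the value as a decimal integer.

Big-endian stores the most-significant byte at the lowest address.
The bytes are already most-significant first: 0x3824.
0x3824 = 14372.

14372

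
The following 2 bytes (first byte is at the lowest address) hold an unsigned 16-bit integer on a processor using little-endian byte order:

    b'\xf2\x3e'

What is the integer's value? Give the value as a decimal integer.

Little-endian: lowest address holds the least-significant byte.
Reassemble most-significant byte first: 3E F2 → 0x3EF2.
0x3EF2 = 16114.

16114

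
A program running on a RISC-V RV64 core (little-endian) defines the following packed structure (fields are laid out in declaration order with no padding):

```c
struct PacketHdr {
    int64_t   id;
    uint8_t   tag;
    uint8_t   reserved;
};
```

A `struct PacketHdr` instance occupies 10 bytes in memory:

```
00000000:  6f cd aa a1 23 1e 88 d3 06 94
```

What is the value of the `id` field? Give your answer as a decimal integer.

`id` is the first field, at byte offset 0, occupying 8 bytes.
Bytes at offsets 0..7: 6F CD AA A1 23 1E 88 D3.
In little-endian order the low byte comes first in memory.
Reassemble most-significant byte first: D3 88 1E 23 A1 AA CD 6F → 0xD3881E23A1AACD6F.
Top bit is set, so as a signed 64-bit value this is 0xD3881E23A1AACD6F − 2^64 = -3204277996489093777.

-3204277996489093777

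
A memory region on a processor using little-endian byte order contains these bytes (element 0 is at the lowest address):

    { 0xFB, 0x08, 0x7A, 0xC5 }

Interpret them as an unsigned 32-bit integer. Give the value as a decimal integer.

In little-endian order the low byte comes first in memory.
Reassemble most-significant byte first: C5 7A 08 FB → 0xC57A08FB.
0xC57A08FB = 3313109243.

3313109243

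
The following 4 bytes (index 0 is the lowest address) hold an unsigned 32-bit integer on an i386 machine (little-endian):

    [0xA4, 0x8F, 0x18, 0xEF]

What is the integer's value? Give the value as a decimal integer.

4011364260

Little-endian: lowest address holds the least-significant byte.
Reassemble most-significant byte first: EF 18 8F A4 → 0xEF188FA4.
0xEF188FA4 = 4011364260.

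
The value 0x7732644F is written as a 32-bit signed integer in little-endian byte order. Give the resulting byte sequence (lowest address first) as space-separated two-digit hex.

4F 64 32 77

Split into bytes (most-significant first): 77 32 64 4F.
In little-endian order the low byte comes first in memory.
So at ascending addresses the bytes are 4F 64 32 77.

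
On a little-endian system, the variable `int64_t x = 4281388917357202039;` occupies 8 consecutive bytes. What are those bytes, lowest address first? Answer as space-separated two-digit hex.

4281388917357202039 in hexadecimal, padded to 64 bits, is 0x3B6A8C895C5ECA77.
Split into bytes (most-significant first): 3B 6A 8C 89 5C 5E CA 77.
Little-endian stores the least-significant byte at the lowest address.
So at ascending addresses the bytes are 77 CA 5E 5C 89 8C 6A 3B.

77 CA 5E 5C 89 8C 6A 3B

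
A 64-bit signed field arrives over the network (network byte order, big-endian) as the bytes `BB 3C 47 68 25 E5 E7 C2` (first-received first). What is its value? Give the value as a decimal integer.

In big-endian order the high byte comes first in memory.
The bytes are already most-significant first: 0xBB3C476825E5E7C2.
Top bit is set, so as a signed 64-bit value this is 0xBB3C476825E5E7C2 − 2^64 = -4955006977376393278.

-4955006977376393278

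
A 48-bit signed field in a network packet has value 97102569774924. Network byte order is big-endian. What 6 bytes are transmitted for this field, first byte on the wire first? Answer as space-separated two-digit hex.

97102569774924 in hexadecimal, padded to 48 bits, is 0x5850742D9F4C.
Split into bytes (most-significant first): 58 50 74 2D 9F 4C.
Big-endian stores the most-significant byte at the lowest address.
So the memory order matches the most-significant-first order: 58 50 74 2D 9F 4C.

58 50 74 2D 9F 4C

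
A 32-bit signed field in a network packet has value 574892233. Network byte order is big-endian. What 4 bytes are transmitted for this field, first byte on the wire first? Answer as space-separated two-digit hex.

22 44 28 C9

574892233 in hexadecimal, padded to 32 bits, is 0x224428C9.
Split into bytes (most-significant first): 22 44 28 C9.
Big-endian: lowest address holds the most-significant byte.
So the memory order matches the most-significant-first order: 22 44 28 C9.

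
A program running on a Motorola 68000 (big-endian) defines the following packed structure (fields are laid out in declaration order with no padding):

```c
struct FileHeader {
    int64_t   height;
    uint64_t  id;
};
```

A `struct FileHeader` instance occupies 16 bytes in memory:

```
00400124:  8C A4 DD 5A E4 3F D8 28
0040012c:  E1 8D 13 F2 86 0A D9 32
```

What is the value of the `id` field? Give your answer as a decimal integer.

16252668562601859378

`id` follows `height` (8 bytes), so it starts at byte offset 8 and occupies 8 bytes.
Bytes at offsets 8..15: E1 8D 13 F2 86 0A D9 32.
In big-endian order the high byte comes first in memory.
The bytes are already most-significant first: 0xE18D13F2860AD932.
0xE18D13F2860AD932 = 16252668562601859378.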